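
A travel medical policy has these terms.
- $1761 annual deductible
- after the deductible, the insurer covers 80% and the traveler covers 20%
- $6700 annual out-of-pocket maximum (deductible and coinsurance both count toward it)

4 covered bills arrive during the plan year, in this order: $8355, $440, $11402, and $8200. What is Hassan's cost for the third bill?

Bill 1, $8355: $1761 finishes the deductible; $6594 goes to coinsurance; coinsurance $6594 × 20% = $1318.80. Traveler pays $3079.80; OOP now $3079.80.
Bill 2, $440: deductible met; 20% of $440 = $88. Traveler owes $88 (running OOP $3167.80).
Bill 3, $11402: 20% coinsurance on $11402 = $2280.40. Cost to traveler: $2280.40. OOP to date $5448.20.

$2280.40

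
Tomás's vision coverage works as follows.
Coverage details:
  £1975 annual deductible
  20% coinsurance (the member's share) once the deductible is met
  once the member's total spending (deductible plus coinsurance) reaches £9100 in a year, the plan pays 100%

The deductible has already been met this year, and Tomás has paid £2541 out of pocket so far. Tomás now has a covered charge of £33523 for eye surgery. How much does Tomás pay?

The deductible is already satisfied, so the full bill goes to coinsurance.
20% of £33523 = £6704.60 falls to the member.
Adding £6704.60 to the £2541 already spent would give £9245.60, which exceeds the £9100 cap; the member pays just £9100 − £2541 = £6559.

£6559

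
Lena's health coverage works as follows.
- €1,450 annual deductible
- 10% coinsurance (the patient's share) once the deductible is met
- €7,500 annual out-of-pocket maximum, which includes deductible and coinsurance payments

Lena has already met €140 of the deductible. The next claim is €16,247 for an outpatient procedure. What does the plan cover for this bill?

€13,443.30

Deductible still to meet: €1,450 − €140 = €1,310.
The remaining €14,937 (= €16,247 − €1,310) moves to coinsurance.
Patient's 10% share of €14,937 is €1,493.70.
So the patient owes €1,310 + €1,493.70 = €2,803.70 before any cap.
Total out-of-pocket so far would be €140 + €2,803.70 = €2,943.70, below the €7,500 cap — no reduction.
Insurer pays the balance: €16,247 − €2,803.70 = €13,443.30.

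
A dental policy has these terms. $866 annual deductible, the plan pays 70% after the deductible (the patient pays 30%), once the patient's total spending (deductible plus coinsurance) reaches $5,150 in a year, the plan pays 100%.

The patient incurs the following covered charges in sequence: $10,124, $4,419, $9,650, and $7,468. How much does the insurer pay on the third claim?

$9,469.10

Claim 1 ($10,124): deductible takes $866, $9,258 remains; coinsurance $9,258 × 30% = $2,777.40. Patient pays $3,643.40; OOP now $3,643.40. Insurer: $10,124 − $3,643.40 = $6,480.60.
Claim 2 ($4,419): 30% coinsurance on $4,419 = $1,325.70. Patient owes $1,325.70 (running OOP $4,969.10). Insurer: $4,419 − $1,325.70 = $3,093.30.
Claim 3 ($9,650): deductible met; 30% of $9,650 = $2,895. That would push OOP to $7,864.10, over the $5,150 cap, so patient pays $5,150 − $4,969.10 = $180.90. Plan pays $9,650 − $180.90 = $9,469.10.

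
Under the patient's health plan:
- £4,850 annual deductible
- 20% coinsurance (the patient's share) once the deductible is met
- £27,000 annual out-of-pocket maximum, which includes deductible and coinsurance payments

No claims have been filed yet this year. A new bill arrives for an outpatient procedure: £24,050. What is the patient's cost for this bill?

Deductible not yet touched, so the first £4,850 of the bill goes to the deductible.
That leaves £24,050 − £4,850 = £19,200 for coinsurance.
20% of £19,200 = £3,840 falls to the patient.
That puts the patient's cost at £4,850 + £3,840 = £8,690 before any cap.
Total out-of-pocket so far would be £0 + £8,690 = £8,690, below the £27,000 cap — no reduction.

£8,690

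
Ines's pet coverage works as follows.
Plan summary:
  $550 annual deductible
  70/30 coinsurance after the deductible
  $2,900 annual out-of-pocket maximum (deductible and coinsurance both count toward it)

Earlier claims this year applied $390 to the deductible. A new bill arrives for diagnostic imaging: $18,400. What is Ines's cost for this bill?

Deductible still to meet: $550 − $390 = $160.
After the $160 deductible portion, $18,400 − $160 = $18,240 is subject to coinsurance.
Coinsurance: $18,240 × 30% = $5,472.
Owner responsibility before any cap: $160 + $5,472 = $5,632.
Year-to-date out-of-pocket would reach $390 + $5,632 = $6,022, above the $2,900 maximum, so the owner pays only $2,900 − $390 = $2,510.

$2,510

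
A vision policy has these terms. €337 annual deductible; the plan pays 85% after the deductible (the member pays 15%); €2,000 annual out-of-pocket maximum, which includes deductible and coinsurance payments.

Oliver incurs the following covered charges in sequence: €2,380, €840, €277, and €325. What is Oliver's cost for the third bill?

€41.55

Claim 1 (€2,380): deductible takes €337, €2,043 remains; coinsurance €2,043 × 15% = €306.45. Member pays €643.45; OOP now €643.45.
Claim 2 (€840): deductible met; 15% of €840 = €126. Member pays €126; OOP now €769.45.
Claim 3 (€277): deductible met; 15% of €277 = €41.55. Member pays €41.55; OOP now €811.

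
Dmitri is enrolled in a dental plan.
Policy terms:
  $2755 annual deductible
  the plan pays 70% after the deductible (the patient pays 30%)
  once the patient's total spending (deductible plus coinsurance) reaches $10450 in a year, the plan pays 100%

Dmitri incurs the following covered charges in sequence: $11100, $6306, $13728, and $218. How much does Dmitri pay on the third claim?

$3299.70

Claim 1 — $11100: deductible takes $2755, $8345 remains; coinsurance $8345 × 30% = $2503.50. Cost to patient: $5258.50. OOP to date $5258.50.
Claim 2 — $6306: 30% coinsurance on $6306 = $1891.80. Cost to patient: $1891.80. OOP to date $7150.30.
Claim 3 — $13728: deductible met; 30% of $13728 = $4118.40. Adding that to $7150.30 gives $11268.70, past the $10450 cap; patient pays only $10450 − $7150.30 = $3299.70.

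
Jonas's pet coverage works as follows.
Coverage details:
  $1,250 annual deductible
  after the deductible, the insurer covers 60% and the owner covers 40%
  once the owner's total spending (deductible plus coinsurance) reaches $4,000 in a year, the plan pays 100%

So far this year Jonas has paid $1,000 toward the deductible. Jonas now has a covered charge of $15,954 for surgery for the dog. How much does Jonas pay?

Remaining deductible: $1,250 − $1,000 = $250.
That leaves $15,954 − $250 = $15,704 for coinsurance.
40% of $15,704 = $6,281.60 falls to the owner.
That puts the owner's cost at $250 + $6,281.60 = $6,531.60 before any cap.
Adding $6,531.60 to the $1,000 already spent would give $7,531.60, which exceeds the $4,000 cap; the owner pays just $4,000 − $1,000 = $3,000.

$3,000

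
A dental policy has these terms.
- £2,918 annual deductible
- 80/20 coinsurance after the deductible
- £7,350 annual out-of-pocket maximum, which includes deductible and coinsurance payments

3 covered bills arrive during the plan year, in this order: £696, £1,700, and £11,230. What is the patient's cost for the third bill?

Claim 1 (£696): entire amount goes to the deductible. Patient pays £696; OOP now £696.
Claim 2 (£1,700): all of it applies to the deductible. Cost to patient: £1,700. OOP to date £2,396.
Claim 3 (£11,230): £522 to deductible, leaving £10,708; coinsurance £10,708 × 20% = £2,141.60. Patient pays £2,663.60; OOP now £5,059.60.

£2,663.60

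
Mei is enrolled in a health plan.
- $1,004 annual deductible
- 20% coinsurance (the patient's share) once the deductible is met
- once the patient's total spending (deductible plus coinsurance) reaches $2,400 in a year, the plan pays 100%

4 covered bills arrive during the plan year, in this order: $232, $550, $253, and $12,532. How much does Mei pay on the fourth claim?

#1 ($232): all of it applies to the deductible. Cost to patient: $232. OOP to date $232.
#2 ($550): entire amount goes to the deductible. Cost to patient: $550. OOP to date $782.
#3 ($253): $222 finishes the deductible; $31 goes to coinsurance; coinsurance $31 × 20% = $6.20. Patient pays $228.20; OOP now $1,010.20.
#4 ($12,532): deductible already satisfied, so patient's share is 20% × $12,532 = $2,506.40. Adding that to $1,010.20 gives $3,516.60, past the $2,400 cap; patient pays only $2,400 − $1,010.20 = $1,389.80.

$1,389.80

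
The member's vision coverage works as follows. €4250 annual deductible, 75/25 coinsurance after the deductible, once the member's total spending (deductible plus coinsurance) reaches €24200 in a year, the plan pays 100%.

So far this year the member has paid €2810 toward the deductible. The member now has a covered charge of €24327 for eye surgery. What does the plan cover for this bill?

€17165.25

Deductible still to meet: €4250 − €2810 = €1440.
The remaining €22887 (= €24327 − €1440) moves to coinsurance.
Coinsurance: €22887 × 25% = €5721.75.
So the member owes €1440 + €5721.75 = €7161.75 before any cap.
Cumulative spending €2810 + €7161.75 = €9971.75 stays under the €24200 maximum.
The insurer covers the remainder: €24327 − €7161.75 = €17165.25.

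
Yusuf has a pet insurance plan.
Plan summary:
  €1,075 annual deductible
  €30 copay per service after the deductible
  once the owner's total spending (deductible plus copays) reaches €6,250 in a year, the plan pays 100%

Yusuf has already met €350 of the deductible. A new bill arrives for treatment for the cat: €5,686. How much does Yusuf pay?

€755

Remaining deductible: €1,075 − €350 = €725.
That leaves €5,686 − €725 = €4,961 for the copay.
Copay on this service: €30.
So the owner owes €725 + €30 = €755 before any cap.
Total out-of-pocket so far would be €350 + €755 = €1,105, below the €6,250 cap — no reduction.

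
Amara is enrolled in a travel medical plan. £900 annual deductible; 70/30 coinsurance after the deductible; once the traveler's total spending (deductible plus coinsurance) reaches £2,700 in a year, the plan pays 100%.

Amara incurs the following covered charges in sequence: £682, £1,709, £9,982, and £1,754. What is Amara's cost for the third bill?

Claim 1 — £682: all of it applies to the deductible. Cost to traveler: £682. OOP to date £682.
Claim 2 — £1,709: £218 to deductible, leaving £1,491; traveler's 30% is £447.30. Cost to traveler: £665.30. OOP to date £1,347.30.
Claim 3 — £9,982: deductible already satisfied, so traveler's share is 30% × £9,982 = £2,994.60. That would push OOP to £4,341.90, over the £2,700 cap, so traveler pays £2,700 − £1,347.30 = £1,352.70.

£1,352.70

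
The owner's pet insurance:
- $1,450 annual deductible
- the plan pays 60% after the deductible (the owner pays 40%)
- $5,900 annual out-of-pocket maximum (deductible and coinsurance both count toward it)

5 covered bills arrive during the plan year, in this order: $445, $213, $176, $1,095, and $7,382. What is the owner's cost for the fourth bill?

$807.60

Bill 1, $445: fully absorbed by the deductible. Cost to owner: $445. OOP to date $445.
Bill 2, $213: all of it applies to the deductible. Owner owes $213 (running OOP $658).
Bill 3, $176: all of it applies to the deductible. Owner pays $176; OOP now $834.
Bill 4, $1,095: deductible takes $616, $479 remains; owner's 40% is $191.60. Owner pays $807.60; OOP now $1,641.60.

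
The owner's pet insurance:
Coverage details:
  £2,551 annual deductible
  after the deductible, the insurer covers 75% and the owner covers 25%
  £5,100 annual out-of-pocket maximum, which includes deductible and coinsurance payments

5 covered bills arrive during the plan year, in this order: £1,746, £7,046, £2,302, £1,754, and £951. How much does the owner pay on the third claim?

Bill 1, £1,746: fully absorbed by the deductible. Cost to owner: £1,746. OOP to date £1,746.
Bill 2, £7,046: deductible takes £805, £6,241 remains; owner's 25% is £1,560.25. Owner pays £2,365.25; OOP now £4,111.25.
Bill 3, £2,302: deductible met; 25% of £2,302 = £575.50. Owner owes £575.50 (running OOP £4,686.75).

£575.50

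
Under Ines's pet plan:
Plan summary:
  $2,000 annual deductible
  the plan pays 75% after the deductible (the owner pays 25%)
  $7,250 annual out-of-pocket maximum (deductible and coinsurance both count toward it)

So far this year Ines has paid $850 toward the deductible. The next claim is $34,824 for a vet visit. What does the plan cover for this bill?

$28,424

Remaining deductible: $2,000 − $850 = $1,150.
That leaves $34,824 − $1,150 = $33,674 for coinsurance.
Owner's 25% share of $33,674 is $8,418.50.
That puts the owner's cost at $1,150 + $8,418.50 = $9,568.50 before any cap.
That would bring total out-of-pocket to $10,418.50, past the $7,250 cap. The owner is capped at $7,250 − $850 = $6,400 on this claim.
The plan picks up $34,824 − $6,400 = $28,424.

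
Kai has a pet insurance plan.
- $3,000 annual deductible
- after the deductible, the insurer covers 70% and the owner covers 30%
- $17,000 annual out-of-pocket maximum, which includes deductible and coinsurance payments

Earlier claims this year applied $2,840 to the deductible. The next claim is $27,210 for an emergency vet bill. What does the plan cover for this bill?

$2,840 of the $3,000 deductible is already met, leaving $160.
That leaves $27,210 − $160 = $27,050 for coinsurance.
30% of $27,050 = $8,115 falls to the owner.
Owner responsibility before any cap: $160 + $8,115 = $8,275.
Year-to-date out-of-pocket becomes $2,840 + $8,275 = $11,115, still under the $17,000 maximum, so no cap applies.
The plan picks up $27,210 − $8,275 = $18,935.

$18,935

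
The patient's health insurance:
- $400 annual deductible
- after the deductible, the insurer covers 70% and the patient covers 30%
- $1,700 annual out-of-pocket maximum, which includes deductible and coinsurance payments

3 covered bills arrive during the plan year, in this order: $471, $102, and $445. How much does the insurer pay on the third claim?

$311.50

#1 ($471): $400 finishes the deductible; $71 goes to coinsurance; patient's 30% is $21.30. Patient pays $421.30; OOP now $421.30. Insurer: $471 − $421.30 = $49.70.
#2 ($102): deductible already satisfied, so patient's share is 30% × $102 = $30.60. Cost to patient: $30.60. OOP to date $451.90. Plan pays $102 − $30.60 = $71.40.
#3 ($445): deductible met; 30% of $445 = $133.50. Patient owes $133.50 (running OOP $585.40). Insurer: $445 − $133.50 = $311.50.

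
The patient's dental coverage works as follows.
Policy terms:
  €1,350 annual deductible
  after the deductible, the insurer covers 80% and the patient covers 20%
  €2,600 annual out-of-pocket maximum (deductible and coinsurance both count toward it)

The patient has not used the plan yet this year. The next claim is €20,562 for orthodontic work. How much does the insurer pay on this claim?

€17,962

Nothing has been paid toward the €1,350 deductible, so the first €1,350 of this charge is applied there.
After the €1,350 deductible portion, €20,562 − €1,350 = €19,212 is subject to coinsurance.
20% of €19,212 = €3,842.40 falls to the patient.
That puts the patient's cost at €1,350 + €3,842.40 = €5,192.40 before any cap.
Year-to-date out-of-pocket would reach €0 + €5,192.40 = €5,192.40, above the €2,600 maximum, so the patient pays only €2,600 − €0 = €2,600.
The insurer covers the remainder: €20,562 − €2,600 = €17,962.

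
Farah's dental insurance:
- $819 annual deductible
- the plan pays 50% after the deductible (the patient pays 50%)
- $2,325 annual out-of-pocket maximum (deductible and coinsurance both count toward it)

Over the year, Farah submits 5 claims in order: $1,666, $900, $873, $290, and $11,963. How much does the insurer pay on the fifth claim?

$11,912

Claim 1 — $1,666: $819 finishes the deductible; $847 goes to coinsurance; coinsurance $847 × 50% = $423.50. Patient owes $1,242.50 (running OOP $1,242.50). Insurer: $1,666 − $1,242.50 = $423.50.
Claim 2 — $900: 50% coinsurance on $900 = $450. Patient pays $450; OOP now $1,692.50. Insurer: $900 − $450 = $450.
Claim 3 — $873: 50% coinsurance on $873 = $436.50. Cost to patient: $436.50. OOP to date $2,129. Plan pays $873 − $436.50 = $436.50.
Claim 4 — $290: deductible met; 50% of $290 = $145. Patient pays $145; OOP now $2,274. Insurer: $290 − $145 = $145.
Claim 5 — $11,963: deductible already satisfied, so patient's share is 50% × $11,963 = $5,981.50. Adding that to $2,274 gives $8,255.50, past the $2,325 cap; patient pays only $2,325 − $2,274 = $51. Insurer: $11,963 − $51 = $11,912.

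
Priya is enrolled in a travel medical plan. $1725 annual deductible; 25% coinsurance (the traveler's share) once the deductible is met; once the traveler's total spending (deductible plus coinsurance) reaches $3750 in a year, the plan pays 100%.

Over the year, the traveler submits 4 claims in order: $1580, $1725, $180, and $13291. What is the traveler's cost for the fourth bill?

$1585

Bill 1, $1580: entire amount goes to the deductible. Traveler pays $1580; OOP now $1580.
Bill 2, $1725: deductible takes $145, $1580 remains; traveler's 25% is $395. Cost to traveler: $540. OOP to date $2120.
Bill 3, $180: deductible already satisfied, so traveler's share is 25% × $180 = $45. Cost to traveler: $45. OOP to date $2165.
Bill 4, $13291: deductible met; 25% of $13291 = $3322.75. OOP would hit $5487.75 > $3750, so the cap limits the traveler to $3750 − $2165 = $1585.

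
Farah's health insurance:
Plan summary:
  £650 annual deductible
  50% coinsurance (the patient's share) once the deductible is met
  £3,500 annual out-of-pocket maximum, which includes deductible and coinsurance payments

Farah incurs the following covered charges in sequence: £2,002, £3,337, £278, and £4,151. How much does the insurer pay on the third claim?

#1 (£2,002): £650 to deductible, leaving £1,352; coinsurance £1,352 × 50% = £676. Cost to patient: £1,326. OOP to date £1,326. Plan pays £2,002 − £1,326 = £676.
#2 (£3,337): deductible met; 50% of £3,337 = £1,668.50. Patient pays £1,668.50; OOP now £2,994.50. Plan pays £3,337 − £1,668.50 = £1,668.50.
#3 (£278): deductible already satisfied, so patient's share is 50% × £278 = £139. Cost to patient: £139. OOP to date £3,133.50. Insurer: £278 − £139 = £139.

£139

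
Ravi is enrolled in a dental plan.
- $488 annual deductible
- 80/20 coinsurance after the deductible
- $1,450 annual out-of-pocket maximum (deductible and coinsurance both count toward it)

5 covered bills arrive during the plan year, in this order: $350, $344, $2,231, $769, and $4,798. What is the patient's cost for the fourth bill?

$153.80

#1 ($350): fully absorbed by the deductible. Patient pays $350; OOP now $350.
#2 ($344): $138 to deductible, leaving $206; coinsurance $206 × 20% = $41.20. Patient pays $179.20; OOP now $529.20.
#3 ($2,231): deductible already satisfied, so patient's share is 20% × $2,231 = $446.20. Patient owes $446.20 (running OOP $975.40).
#4 ($769): 20% coinsurance on $769 = $153.80. Cost to patient: $153.80. OOP to date $1,129.20.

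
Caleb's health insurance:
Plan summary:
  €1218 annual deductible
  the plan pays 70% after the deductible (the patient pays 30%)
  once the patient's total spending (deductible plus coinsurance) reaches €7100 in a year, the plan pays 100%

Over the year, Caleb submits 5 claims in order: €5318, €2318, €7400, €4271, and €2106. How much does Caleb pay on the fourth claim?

€1281.30

Bill 1, €5318: €1218 to deductible, leaving €4100; coinsurance €4100 × 30% = €1230. Patient pays €2448; OOP now €2448.
Bill 2, €2318: 30% coinsurance on €2318 = €695.40. Patient owes €695.40 (running OOP €3143.40).
Bill 3, €7400: deductible already satisfied, so patient's share is 30% × €7400 = €2220. Patient pays €2220; OOP now €5363.40.
Bill 4, €4271: deductible met; 30% of €4271 = €1281.30. Patient owes €1281.30 (running OOP €6644.70).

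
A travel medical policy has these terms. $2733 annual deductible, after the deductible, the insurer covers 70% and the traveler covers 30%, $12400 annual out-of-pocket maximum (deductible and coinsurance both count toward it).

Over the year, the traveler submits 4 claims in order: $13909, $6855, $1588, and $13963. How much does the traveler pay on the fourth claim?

$3781.30

#1 ($13909): $2733 finishes the deductible; $11176 goes to coinsurance; coinsurance $11176 × 30% = $3352.80. Traveler owes $6085.80 (running OOP $6085.80).
#2 ($6855): deductible already satisfied, so traveler's share is 30% × $6855 = $2056.50. Cost to traveler: $2056.50. OOP to date $8142.30.
#3 ($1588): 30% coinsurance on $1588 = $476.40. Traveler pays $476.40; OOP now $8618.70.
#4 ($13963): deductible already satisfied, so traveler's share is 30% × $13963 = $4188.90. Adding that to $8618.70 gives $12807.60, past the $12400 cap; traveler pays only $12400 − $8618.70 = $3781.30.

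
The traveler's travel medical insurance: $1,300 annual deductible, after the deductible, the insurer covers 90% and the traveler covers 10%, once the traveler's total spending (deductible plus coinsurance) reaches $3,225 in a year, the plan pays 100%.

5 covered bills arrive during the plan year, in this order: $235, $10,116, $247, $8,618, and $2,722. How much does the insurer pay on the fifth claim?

$2,588.60

Bill 1, $235: fully absorbed by the deductible. Traveler pays $235; OOP now $235. Insurer: $235 − $235 = $0.
Bill 2, $10,116: $1,065 finishes the deductible; $9,051 goes to coinsurance; coinsurance $9,051 × 10% = $905.10. Cost to traveler: $1,970.10. OOP to date $2,205.10. Plan pays $10,116 − $1,970.10 = $8,145.90.
Bill 3, $247: deductible already satisfied, so traveler's share is 10% × $247 = $24.70. Traveler owes $24.70 (running OOP $2,229.80). Insurer: $247 − $24.70 = $222.30.
Bill 4, $8,618: 10% coinsurance on $8,618 = $861.80. Cost to traveler: $861.80. OOP to date $3,091.60. Plan pays $8,618 − $861.80 = $7,756.20.
Bill 5, $2,722: deductible already satisfied, so traveler's share is 10% × $2,722 = $272.20. Adding that to $3,091.60 gives $3,363.80, past the $3,225 cap; traveler pays only $3,225 − $3,091.60 = $133.40. Insurer: $2,722 − $133.40 = $2,588.60.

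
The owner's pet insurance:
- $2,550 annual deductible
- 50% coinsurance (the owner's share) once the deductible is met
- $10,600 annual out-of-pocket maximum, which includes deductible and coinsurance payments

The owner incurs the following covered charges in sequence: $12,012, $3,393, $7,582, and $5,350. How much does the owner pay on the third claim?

$1,622.50

Claim 1 — $12,012: $2,550 finishes the deductible; $9,462 goes to coinsurance; coinsurance $9,462 × 50% = $4,731. Owner pays $7,281; OOP now $7,281.
Claim 2 — $3,393: deductible met; 50% of $3,393 = $1,696.50. Cost to owner: $1,696.50. OOP to date $8,977.50.
Claim 3 — $7,582: deductible met; 50% of $7,582 = $3,791. Adding that to $8,977.50 gives $12,768.50, past the $10,600 cap; owner pays only $10,600 − $8,977.50 = $1,622.50.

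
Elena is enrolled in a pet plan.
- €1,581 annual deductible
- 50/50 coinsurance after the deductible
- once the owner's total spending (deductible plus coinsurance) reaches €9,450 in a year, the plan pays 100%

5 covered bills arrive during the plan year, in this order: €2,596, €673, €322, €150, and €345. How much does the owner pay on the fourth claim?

€75

Claim 1 (€2,596): €1,581 to deductible, leaving €1,015; 50% of €1,015 = €507.50. Cost to owner: €2,088.50. OOP to date €2,088.50.
Claim 2 (€673): 50% coinsurance on €673 = €336.50. Cost to owner: €336.50. OOP to date €2,425.
Claim 3 (€322): deductible met; 50% of €322 = €161. Cost to owner: €161. OOP to date €2,586.
Claim 4 (€150): deductible already satisfied, so owner's share is 50% × €150 = €75. Owner owes €75 (running OOP €2,661).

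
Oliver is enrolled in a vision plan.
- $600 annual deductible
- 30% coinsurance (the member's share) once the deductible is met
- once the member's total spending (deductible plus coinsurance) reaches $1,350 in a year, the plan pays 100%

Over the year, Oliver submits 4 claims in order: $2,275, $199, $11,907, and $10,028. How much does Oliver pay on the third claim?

Claim 1 — $2,275: deductible takes $600, $1,675 remains; coinsurance $1,675 × 30% = $502.50. Cost to member: $1,102.50. OOP to date $1,102.50.
Claim 2 — $199: deductible already satisfied, so member's share is 30% × $199 = $59.70. Cost to member: $59.70. OOP to date $1,162.20.
Claim 3 — $11,907: 30% coinsurance on $11,907 = $3,572.10. Adding that to $1,162.20 gives $4,734.30, past the $1,350 cap; member pays only $1,350 − $1,162.20 = $187.80.

$187.80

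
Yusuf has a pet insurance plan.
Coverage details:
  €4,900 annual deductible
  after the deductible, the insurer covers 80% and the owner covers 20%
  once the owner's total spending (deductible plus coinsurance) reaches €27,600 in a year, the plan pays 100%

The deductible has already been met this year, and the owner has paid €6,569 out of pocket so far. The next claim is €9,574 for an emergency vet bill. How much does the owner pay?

With the deductible met, the entire €9,574 is subject to coinsurance.
Owner's 20% share of €9,574 is €1,914.80.
Total out-of-pocket so far would be €6,569 + €1,914.80 = €8,483.80, below the €27,600 cap — no reduction.

€1,914.80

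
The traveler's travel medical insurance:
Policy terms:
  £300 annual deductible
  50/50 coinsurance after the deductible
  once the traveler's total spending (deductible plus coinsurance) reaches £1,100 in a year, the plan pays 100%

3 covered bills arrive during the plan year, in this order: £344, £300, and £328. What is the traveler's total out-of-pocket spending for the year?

£636

Bill 1, £344: deductible takes £300, £44 remains; 50% of £44 = £22. Cost to traveler: £322. OOP to date £322.
Bill 2, £300: 50% coinsurance on £300 = £150. Traveler owes £150 (running OOP £472).
Bill 3, £328: 50% coinsurance on £328 = £164. Cost to traveler: £164. OOP to date £636.
Total paid by the traveler: £322 + £150 + £164 = £636.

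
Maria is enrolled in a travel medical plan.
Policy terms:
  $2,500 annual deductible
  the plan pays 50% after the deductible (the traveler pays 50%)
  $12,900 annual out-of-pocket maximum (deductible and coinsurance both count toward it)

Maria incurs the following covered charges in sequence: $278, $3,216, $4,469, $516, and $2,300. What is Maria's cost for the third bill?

$2,234.50

Claim 1 ($278): fully absorbed by the deductible. Traveler owes $278 (running OOP $278).
Claim 2 ($3,216): deductible takes $2,222, $994 remains; coinsurance $994 × 50% = $497. Traveler owes $2,719 (running OOP $2,997).
Claim 3 ($4,469): deductible already satisfied, so traveler's share is 50% × $4,469 = $2,234.50. Cost to traveler: $2,234.50. OOP to date $5,231.50.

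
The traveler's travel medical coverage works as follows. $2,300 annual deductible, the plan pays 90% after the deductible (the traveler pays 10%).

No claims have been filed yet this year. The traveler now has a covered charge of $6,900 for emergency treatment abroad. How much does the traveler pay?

$2,760

Deductible not yet touched, so the first $2,300 of the bill goes to the deductible.
After the $2,300 deductible portion, $6,900 − $2,300 = $4,600 is subject to coinsurance.
Coinsurance: $4,600 × 10% = $460.
That puts the traveler's cost at $2,300 + $460 = $2,760.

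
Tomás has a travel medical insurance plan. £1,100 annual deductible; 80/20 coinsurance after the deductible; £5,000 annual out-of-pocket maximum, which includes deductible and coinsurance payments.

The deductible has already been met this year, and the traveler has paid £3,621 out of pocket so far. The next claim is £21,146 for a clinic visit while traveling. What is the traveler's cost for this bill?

With the deductible met, the entire £21,146 is subject to coinsurance.
Traveler's 20% share of £21,146 is £4,229.20.
That would bring total out-of-pocket to £7,850.20, past the £5,000 cap. The traveler is capped at £5,000 − £3,621 = £1,379 on this claim.

£1,379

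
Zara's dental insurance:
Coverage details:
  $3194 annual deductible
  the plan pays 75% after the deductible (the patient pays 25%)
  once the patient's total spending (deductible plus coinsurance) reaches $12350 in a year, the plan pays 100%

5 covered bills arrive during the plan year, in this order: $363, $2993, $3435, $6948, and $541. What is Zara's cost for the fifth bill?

Claim 1 ($363): fully absorbed by the deductible. Cost to patient: $363. OOP to date $363.
Claim 2 ($2993): $2831 finishes the deductible; $162 goes to coinsurance; 25% of $162 = $40.50. Patient pays $2871.50; OOP now $3234.50.
Claim 3 ($3435): 25% coinsurance on $3435 = $858.75. Cost to patient: $858.75. OOP to date $4093.25.
Claim 4 ($6948): 25% coinsurance on $6948 = $1737. Patient pays $1737; OOP now $5830.25.
Claim 5 ($541): deductible met; 25% of $541 = $135.25. Patient pays $135.25; OOP now $5965.50.

$135.25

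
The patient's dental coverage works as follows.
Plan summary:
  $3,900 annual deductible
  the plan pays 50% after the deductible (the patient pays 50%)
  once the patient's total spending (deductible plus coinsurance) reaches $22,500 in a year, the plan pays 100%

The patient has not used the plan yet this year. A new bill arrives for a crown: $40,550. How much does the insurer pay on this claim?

$18,325

Deductible not yet touched, so the first $3,900 of the bill goes to the deductible.
The remaining $36,650 (= $40,550 − $3,900) moves to coinsurance.
Coinsurance: $36,650 × 50% = $18,325.
So the patient owes $3,900 + $18,325 = $22,225 before any cap.
Total out-of-pocket so far would be $0 + $22,225 = $22,225, below the $22,500 cap — no reduction.
Insurer pays the balance: $40,550 − $22,225 = $18,325.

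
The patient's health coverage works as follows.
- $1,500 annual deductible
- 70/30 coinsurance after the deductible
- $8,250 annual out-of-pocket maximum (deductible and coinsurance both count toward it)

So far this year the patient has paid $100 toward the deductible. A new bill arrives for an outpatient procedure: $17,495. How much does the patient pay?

$6,228.50

Deductible still to meet: $1,500 − $100 = $1,400.
The remaining $16,095 (= $17,495 − $1,400) moves to coinsurance.
30% of $16,095 = $4,828.50 falls to the patient.
Patient responsibility before any cap: $1,400 + $4,828.50 = $6,228.50.
Year-to-date out-of-pocket becomes $100 + $6,228.50 = $6,328.50, still under the $8,250 maximum, so no cap applies.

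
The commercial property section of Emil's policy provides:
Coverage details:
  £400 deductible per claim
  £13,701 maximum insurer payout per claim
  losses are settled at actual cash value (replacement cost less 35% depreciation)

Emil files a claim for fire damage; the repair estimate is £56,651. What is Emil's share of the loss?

At 35% depreciation, ACV = £56,651 − £19,827.85 = £36,823.15.
Subtract the deductible: £36,823.15 − £400 = £36,423.15.
£36,423.15 exceeds the £13,701 limit, so the insurer pays the limit: £13,701.
The business bears the rest of the original loss: £56,651 − £13,701 = £42,950.

£42,950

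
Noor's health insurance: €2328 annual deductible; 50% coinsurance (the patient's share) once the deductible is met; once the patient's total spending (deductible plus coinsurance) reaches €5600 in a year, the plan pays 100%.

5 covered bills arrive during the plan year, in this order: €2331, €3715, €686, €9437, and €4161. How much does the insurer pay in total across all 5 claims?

Bill 1, €2331: deductible takes €2328, €3 remains; patient's 50% is €1.50. Cost to patient: €2329.50. OOP to date €2329.50. Plan pays €2331 − €2329.50 = €1.50.
Bill 2, €3715: deductible already satisfied, so patient's share is 50% × €3715 = €1857.50. Cost to patient: €1857.50. OOP to date €4187. Plan pays €3715 − €1857.50 = €1857.50.
Bill 3, €686: deductible already satisfied, so patient's share is 50% × €686 = €343. Cost to patient: €343. OOP to date €4530. Plan pays €686 − €343 = €343.
Bill 4, €9437: deductible already satisfied, so patient's share is 50% × €9437 = €4718.50. OOP would hit €9248.50 > €5600, so the cap limits the patient to €5600 − €4530 = €1070. Plan pays €9437 − €1070 = €8367.
Bill 5, €4161: deductible already satisfied, so patient's share is 50% × €4161 = €2080.50. That would push OOP to €7680.50, over the €5600 cap, so patient pays €5600 − €5600 = €0. Plan pays €4161 − €0 = €4161.
Insurer total = bills − patient's total = €20330 − €5600 = €14730.

€14730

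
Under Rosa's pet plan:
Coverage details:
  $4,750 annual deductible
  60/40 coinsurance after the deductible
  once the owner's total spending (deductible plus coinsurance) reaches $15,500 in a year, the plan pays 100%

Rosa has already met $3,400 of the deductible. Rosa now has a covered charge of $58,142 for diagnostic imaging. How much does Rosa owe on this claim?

$12,100

$3,400 of the $4,750 deductible is already met, leaving $1,350.
After the $1,350 deductible portion, $58,142 − $1,350 = $56,792 is subject to coinsurance.
40% of $56,792 = $22,716.80 falls to the owner.
So the owner owes $1,350 + $22,716.80 = $24,066.80 before any cap.
Year-to-date out-of-pocket would reach $3,400 + $24,066.80 = $27,466.80, above the $15,500 maximum, so the owner pays only $15,500 − $3,400 = $12,100.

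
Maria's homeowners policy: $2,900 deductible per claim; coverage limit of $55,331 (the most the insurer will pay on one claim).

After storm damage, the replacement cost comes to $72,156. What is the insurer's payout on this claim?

Subtract the deductible: $72,156 − $2,900 = $69,256.
Since $69,256 > $55,331, the payout is capped at $55,331.

$55,331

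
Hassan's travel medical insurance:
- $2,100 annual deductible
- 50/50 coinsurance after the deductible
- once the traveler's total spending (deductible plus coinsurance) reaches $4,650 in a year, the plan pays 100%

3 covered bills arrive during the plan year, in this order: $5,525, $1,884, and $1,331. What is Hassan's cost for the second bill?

Bill 1, $5,525: $2,100 to deductible, leaving $3,425; coinsurance $3,425 × 50% = $1,712.50. Cost to traveler: $3,812.50. OOP to date $3,812.50.
Bill 2, $1,884: 50% coinsurance on $1,884 = $942. Adding that to $3,812.50 gives $4,754.50, past the $4,650 cap; traveler pays only $4,650 − $3,812.50 = $837.50.

$837.50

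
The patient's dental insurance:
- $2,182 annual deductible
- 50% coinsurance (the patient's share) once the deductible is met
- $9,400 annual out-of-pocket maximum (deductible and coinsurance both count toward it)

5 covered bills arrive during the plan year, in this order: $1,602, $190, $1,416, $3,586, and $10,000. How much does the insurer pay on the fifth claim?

Bill 1, $1,602: fully absorbed by the deductible. Patient owes $1,602 (running OOP $1,602). Plan pays $1,602 − $1,602 = $0.
Bill 2, $190: entire amount goes to the deductible. Patient pays $190; OOP now $1,792. Plan pays $190 − $190 = $0.
Bill 3, $1,416: deductible takes $390, $1,026 remains; patient's 50% is $513. Patient pays $903; OOP now $2,695. Plan pays $1,416 − $903 = $513.
Bill 4, $3,586: deductible met; 50% of $3,586 = $1,793. Patient pays $1,793; OOP now $4,488. Insurer: $3,586 − $1,793 = $1,793.
Bill 5, $10,000: deductible met; 50% of $10,000 = $5,000. Adding that to $4,488 gives $9,488, past the $9,400 cap; patient pays only $9,400 − $4,488 = $4,912. Plan pays $10,000 − $4,912 = $5,088.

$5,088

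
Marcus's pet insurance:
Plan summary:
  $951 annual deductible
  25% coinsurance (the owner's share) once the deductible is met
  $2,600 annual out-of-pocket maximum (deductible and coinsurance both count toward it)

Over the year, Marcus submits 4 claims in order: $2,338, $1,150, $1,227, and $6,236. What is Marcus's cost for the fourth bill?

$708

Claim 1 — $2,338: $951 to deductible, leaving $1,387; coinsurance $1,387 × 25% = $346.75. Cost to owner: $1,297.75. OOP to date $1,297.75.
Claim 2 — $1,150: 25% coinsurance on $1,150 = $287.50. Owner pays $287.50; OOP now $1,585.25.
Claim 3 — $1,227: 25% coinsurance on $1,227 = $306.75. Owner owes $306.75 (running OOP $1,892).
Claim 4 — $6,236: 25% coinsurance on $6,236 = $1,559. Adding that to $1,892 gives $3,451, past the $2,600 cap; owner pays only $2,600 − $1,892 = $708.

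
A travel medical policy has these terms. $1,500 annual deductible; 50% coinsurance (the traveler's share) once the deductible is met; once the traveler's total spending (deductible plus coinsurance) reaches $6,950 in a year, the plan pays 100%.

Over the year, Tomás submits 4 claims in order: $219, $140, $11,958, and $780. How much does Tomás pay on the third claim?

$6,549.50

Claim 1 — $219: all of it applies to the deductible. Cost to traveler: $219. OOP to date $219.
Claim 2 — $140: fully absorbed by the deductible. Traveler pays $140; OOP now $359.
Claim 3 — $11,958: deductible takes $1,141, $10,817 remains; traveler's 50% is $5,408.50. Traveler owes $6,549.50 (running OOP $6,908.50).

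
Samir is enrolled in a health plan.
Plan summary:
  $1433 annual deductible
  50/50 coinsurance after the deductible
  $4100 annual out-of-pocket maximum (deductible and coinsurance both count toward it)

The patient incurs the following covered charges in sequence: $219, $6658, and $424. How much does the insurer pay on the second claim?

Claim 1 — $219: all of it applies to the deductible. Cost to patient: $219. OOP to date $219. Plan pays $219 − $219 = $0.
Claim 2 — $6658: $1214 to deductible, leaving $5444; coinsurance $5444 × 50% = $2722. Together that's $1214 + $2722 = $3936. Adding that to $219 gives $4155, past the $4100 cap; patient pays only $4100 − $219 = $3881. Insurer: $6658 − $3881 = $2777.

$2777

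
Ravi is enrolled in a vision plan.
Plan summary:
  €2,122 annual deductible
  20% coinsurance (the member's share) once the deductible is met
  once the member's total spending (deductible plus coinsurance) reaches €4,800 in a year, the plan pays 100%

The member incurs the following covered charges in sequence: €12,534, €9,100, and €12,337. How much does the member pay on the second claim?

€595.60

Claim 1 — €12,534: €2,122 finishes the deductible; €10,412 goes to coinsurance; 20% of €10,412 = €2,082.40. Cost to member: €4,204.40. OOP to date €4,204.40.
Claim 2 — €9,100: deductible met; 20% of €9,100 = €1,820. OOP would hit €6,024.40 > €4,800, so the cap limits the member to €4,800 − €4,204.40 = €595.60.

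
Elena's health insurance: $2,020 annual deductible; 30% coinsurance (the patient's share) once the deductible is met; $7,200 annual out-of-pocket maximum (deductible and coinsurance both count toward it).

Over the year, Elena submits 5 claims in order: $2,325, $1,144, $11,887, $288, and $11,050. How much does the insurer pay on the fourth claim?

$201.60

Claim 1 — $2,325: $2,020 to deductible, leaving $305; 30% of $305 = $91.50. Patient owes $2,111.50 (running OOP $2,111.50). Plan pays $2,325 − $2,111.50 = $213.50.
Claim 2 — $1,144: deductible already satisfied, so patient's share is 30% × $1,144 = $343.20. Cost to patient: $343.20. OOP to date $2,454.70. Insurer: $1,144 − $343.20 = $800.80.
Claim 3 — $11,887: deductible already satisfied, so patient's share is 30% × $11,887 = $3,566.10. Patient owes $3,566.10 (running OOP $6,020.80). Insurer: $11,887 − $3,566.10 = $8,320.90.
Claim 4 — $288: deductible met; 30% of $288 = $86.40. Patient owes $86.40 (running OOP $6,107.20). Plan pays $288 − $86.40 = $201.60.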